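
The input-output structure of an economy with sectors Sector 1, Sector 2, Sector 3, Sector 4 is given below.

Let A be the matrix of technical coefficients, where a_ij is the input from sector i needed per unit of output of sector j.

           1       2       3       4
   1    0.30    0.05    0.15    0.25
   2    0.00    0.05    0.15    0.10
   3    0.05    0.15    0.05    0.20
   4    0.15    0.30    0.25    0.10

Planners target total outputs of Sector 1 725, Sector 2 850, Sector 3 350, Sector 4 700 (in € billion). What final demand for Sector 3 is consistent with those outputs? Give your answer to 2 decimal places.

I − A =
  [   0.70    -0.05    -0.15    -0.25]
  [   0.00     0.95    -0.15    -0.10]
  [  -0.05    -0.15     0.95    -0.20]
  [  -0.15    -0.30    -0.25     0.90]
d = (I − A) x:
  d_1 = (+0.70)·725 + (-0.05)·850 + (-0.15)·350 + (-0.25)·700 = 237.50
  d_2 = (+0.00)·725 + (+0.95)·850 + (-0.15)·350 + (-0.10)·700 = 685.00
  d_3 = (-0.05)·725 + (-0.15)·850 + (+0.95)·350 + (-0.20)·700 = 28.75
  d_4 = (-0.15)·725 + (-0.30)·850 + (-0.25)·350 + (+0.90)·700 = 178.75

d_3 = 28.75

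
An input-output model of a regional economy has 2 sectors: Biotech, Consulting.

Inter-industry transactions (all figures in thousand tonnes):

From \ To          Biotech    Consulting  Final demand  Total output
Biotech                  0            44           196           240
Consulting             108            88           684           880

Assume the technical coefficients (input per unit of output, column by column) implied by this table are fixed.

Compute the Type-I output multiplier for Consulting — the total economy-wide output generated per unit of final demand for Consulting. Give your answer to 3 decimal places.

Technical coefficients a_ij = z_ij / X_j:
  a_BB = 0/240 = 0.00, a_CB = 108/240 = 0.45
  a_BC = 44/880 = 0.05, a_CC = 88/880 = 0.10
I − A =
  [   1.00    -0.05]
  [  -0.45     0.90]
det(I−A) = (1.00)(0.90) − (-0.05)(-0.45) = 0.8775
adj(I−A) = [[0.90, 0.05], [0.45, 1.00]]
(I − A)⁻¹ = adj(I−A) / det(I−A) ≈
  [   1.0256     0.0570]
  [   0.5128     1.1396]
The output multiplier for sector j is the column-j sum of the Leontief inverse (I − A)⁻¹ = adj(I−A) / det(I−A).
Column C of adj(I−A): (0.05, 1.00); det(I−A) = 0.8775.
m_C = (0.05 + 1.00) / 0.8775 = 1.05 / 0.8775 ≈ 1.197.

m_C = 1.197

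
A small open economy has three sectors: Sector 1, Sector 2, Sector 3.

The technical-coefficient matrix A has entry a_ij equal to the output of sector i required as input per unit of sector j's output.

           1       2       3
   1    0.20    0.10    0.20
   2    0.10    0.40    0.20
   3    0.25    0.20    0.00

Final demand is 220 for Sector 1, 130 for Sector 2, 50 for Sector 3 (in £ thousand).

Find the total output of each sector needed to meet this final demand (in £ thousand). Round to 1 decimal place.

x_1 = 371.9, x_2 = 349.6, x_3 = 212.9

I − A =
  [   0.80    -0.10    -0.20]
  [  -0.10     0.60    -0.20]
  [  -0.25    -0.20     1.00]
Cofactors of I−A, C_ij = (−1)^(i+j)·(minor ij) (rows/columns in the sector order above):
  C_11 = (0.60)(1.00) − (-0.20)(-0.20) = 0.5600
  C_12 = −[(-0.10)(1.00) − (-0.20)(-0.25)] = 0.1500
  C_13 = (-0.10)(-0.20) − (0.60)(-0.25) = 0.1700
  C_21 = −[(-0.10)(1.00) − (-0.20)(-0.20)] = 0.1400
  C_22 = (0.80)(1.00) − (-0.20)(-0.25) = 0.7500
  C_23 = −[(0.80)(-0.20) − (-0.10)(-0.25)] = 0.1850
  C_31 = (-0.10)(-0.20) − (-0.20)(0.60) = 0.1400
  C_32 = −[(0.80)(-0.20) − (-0.20)(-0.10)] = 0.1800
  C_33 = (0.80)(0.60) − (-0.10)(-0.10) = 0.4700
det(I−A) = Σ_j (I−A)_1j·C_1j = (0.80)(0.5600) + (-0.10)(0.1500) + (-0.20)(0.1700) = 0.3990
adj(I−A) = Cᵀ =
  [ 0.5600   0.1400   0.1400]
  [ 0.1500   0.7500   0.1800]
  [ 0.1700   0.1850   0.4700]
(I − A)⁻¹ = adj(I−A) / det(I−A) ≈
  [   1.4035     0.3509     0.3509]
  [   0.3759     1.8797     0.4511]
  [   0.4261     0.4637     1.1779]
x = (I − A)⁻¹ d = adj(I−A)·d / det(I−A), with det(I−A) = 0.3990:
  x_1 = (0.5600·220 + 0.1400·130 + 0.1400·50) / 0.3990 = 148.40 / 0.3990 ≈ 371.9
  x_2 = (0.1500·220 + 0.7500·130 + 0.1800·50) / 0.3990 = 139.50 / 0.3990 ≈ 349.6
  x_3 = (0.1700·220 + 0.1850·130 + 0.4700·50) / 0.3990 = 84.95 / 0.3990 ≈ 212.9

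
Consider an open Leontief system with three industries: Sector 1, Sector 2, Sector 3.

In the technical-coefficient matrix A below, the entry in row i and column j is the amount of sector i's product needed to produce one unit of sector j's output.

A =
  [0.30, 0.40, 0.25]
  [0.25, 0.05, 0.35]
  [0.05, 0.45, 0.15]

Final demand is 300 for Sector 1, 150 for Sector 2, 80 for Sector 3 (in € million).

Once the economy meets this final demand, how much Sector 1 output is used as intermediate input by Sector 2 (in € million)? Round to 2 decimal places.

z_12 = 224.12

I − A =
  [   0.70    -0.40    -0.25]
  [  -0.25     0.95    -0.35]
  [  -0.05    -0.45     0.85]
Cofactors of I−A, C_ij = (−1)^(i+j)·(minor ij) (rows/columns in the sector order above):
  C_11 = (0.95)(0.85) − (-0.35)(-0.45) = 0.6500
  C_12 = −[(-0.25)(0.85) − (-0.35)(-0.05)] = 0.2300
  C_13 = (-0.25)(-0.45) − (0.95)(-0.05) = 0.1600
  C_21 = −[(-0.40)(0.85) − (-0.25)(-0.45)] = 0.4525
  C_22 = (0.70)(0.85) − (-0.25)(-0.05) = 0.5825
  C_23 = −[(0.70)(-0.45) − (-0.40)(-0.05)] = 0.3350
  C_31 = (-0.40)(-0.35) − (-0.25)(0.95) = 0.3775
  C_32 = −[(0.70)(-0.35) − (-0.25)(-0.25)] = 0.3075
  C_33 = (0.70)(0.95) − (-0.40)(-0.25) = 0.5650
det(I−A) = Σ_j (I−A)_1j·C_1j = (0.70)(0.6500) + (-0.40)(0.2300) + (-0.25)(0.1600) = 0.3230
adj(I−A) = Cᵀ =
  [ 0.6500   0.4525   0.3775]
  [ 0.2300   0.5825   0.3075]
  [ 0.1600   0.3350   0.5650]
(I − A)⁻¹ = adj(I−A) / det(I−A) ≈
  [   2.0124     1.4009     1.1687]
  [   0.7121     1.8034     0.9520]
  [   0.4954     1.0372     1.7492]
First solve x = (I − A)⁻¹ d = adj(I−A)·d / det(I−A); in particular x_2 = (0.2300·300 + 0.5825·150 + 0.3075·80) / 0.3230 = 180.975 / 0.3230 ≈ 560.2941.
Intermediate flow from 1 to 2: z_12 = a_12 · x_2 = 0.40 × 180.975 / 0.3230 = 72.39 / 0.3230 ≈ 224.12.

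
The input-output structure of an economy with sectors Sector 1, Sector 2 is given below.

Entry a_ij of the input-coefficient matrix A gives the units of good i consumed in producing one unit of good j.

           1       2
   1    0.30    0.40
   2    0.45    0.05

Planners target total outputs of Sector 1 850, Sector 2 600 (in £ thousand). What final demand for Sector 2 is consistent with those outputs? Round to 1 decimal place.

I − A =
  [   0.70    -0.40]
  [  -0.45     0.95]
d = (I − A) x:
  d_1 = (+0.70)·850 + (-0.40)·600 = 355.0
  d_2 = (-0.45)·850 + (+0.95)·600 = 187.5

d_2 = 187.5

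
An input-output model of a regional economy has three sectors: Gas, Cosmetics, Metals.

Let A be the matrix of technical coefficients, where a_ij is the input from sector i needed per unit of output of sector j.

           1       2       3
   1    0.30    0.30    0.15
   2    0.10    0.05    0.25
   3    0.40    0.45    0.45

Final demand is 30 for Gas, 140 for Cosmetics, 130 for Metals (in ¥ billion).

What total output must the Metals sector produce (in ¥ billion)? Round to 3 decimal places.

I − A =
  [   0.70    -0.30    -0.15]
  [  -0.10     0.95    -0.25]
  [  -0.40    -0.45     0.55]
Cofactors of I−A, C_ij = (−1)^(i+j)·(minor ij) (rows/columns in the sector order above):
  C_11 = (0.95)(0.55) − (-0.25)(-0.45) = 0.4100
  C_12 = −[(-0.10)(0.55) − (-0.25)(-0.40)] = 0.1550
  C_13 = (-0.10)(-0.45) − (0.95)(-0.40) = 0.4250
  C_21 = −[(-0.30)(0.55) − (-0.15)(-0.45)] = 0.2325
  C_22 = (0.70)(0.55) − (-0.15)(-0.40) = 0.3250
  C_23 = −[(0.70)(-0.45) − (-0.30)(-0.40)] = 0.4350
  C_31 = (-0.30)(-0.25) − (-0.15)(0.95) = 0.2175
  C_32 = −[(0.70)(-0.25) − (-0.15)(-0.10)] = 0.1900
  C_33 = (0.70)(0.95) − (-0.30)(-0.10) = 0.6350
det(I−A) = Σ_j (I−A)_1j·C_1j = (0.70)(0.4100) + (-0.30)(0.1550) + (-0.15)(0.4250) = 0.17675
adj(I−A) = Cᵀ =
  [ 0.4100   0.2325   0.2175]
  [ 0.1550   0.3250   0.1900]
  [ 0.4250   0.4350   0.6350]
(I − A)⁻¹ = adj(I−A) / det(I−A) ≈
  [   2.3197     1.3154     1.2306]
  [   0.8769     1.8388     1.0750]
  [   2.4045     2.4611     3.5926]
x = (I − A)⁻¹ d = adj(I−A)·d / det(I−A), with det(I−A) = 0.17675:
  x_1 = (0.4100·30 + 0.2325·140 + 0.2175·130) / 0.17675 = 73.125 / 0.17675 ≈ 413.720
  x_2 = (0.1550·30 + 0.3250·140 + 0.1900·130) / 0.17675 = 74.85 / 0.17675 ≈ 423.479
  x_3 = (0.4250·30 + 0.4350·140 + 0.6350·130) / 0.17675 = 156.20 / 0.17675 ≈ 883.734

x_3 = 883.734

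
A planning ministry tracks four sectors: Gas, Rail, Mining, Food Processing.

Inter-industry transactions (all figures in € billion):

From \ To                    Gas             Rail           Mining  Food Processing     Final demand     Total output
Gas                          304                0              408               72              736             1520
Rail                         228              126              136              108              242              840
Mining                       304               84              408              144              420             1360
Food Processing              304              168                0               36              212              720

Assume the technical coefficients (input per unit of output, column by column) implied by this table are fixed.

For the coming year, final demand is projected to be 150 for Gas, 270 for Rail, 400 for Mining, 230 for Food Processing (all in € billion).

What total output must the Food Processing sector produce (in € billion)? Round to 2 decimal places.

x_F = 505.50

Technical coefficients a_ij = z_ij / X_j:
  a_GG = 304/1520 = 0.20, a_RG = 228/1520 = 0.15, a_MG = 304/1520 = 0.20, a_FG = 304/1520 = 0.20
  a_GR = 0/840 = 0.00, a_RR = 126/840 = 0.15, a_MR = 84/840 = 0.10, a_FR = 168/840 = 0.20
  a_GM = 408/1360 = 0.30, a_RM = 136/1360 = 0.10, a_MM = 408/1360 = 0.30, a_FM = 0/1360 = 0.00
  a_GF = 72/720 = 0.10, a_RF = 108/720 = 0.15, a_MF = 144/720 = 0.20, a_FF = 36/720 = 0.05
I − A =
  [   0.80     0.00    -0.30    -0.10]
  [  -0.15     0.85    -0.10    -0.15]
  [  -0.20    -0.10     0.70    -0.20]
  [  -0.20    -0.20     0.00     0.95]
Compute the cofactors C_ij = (−1)^(i+j)·(3×3 minor ij) of I−A; the adjugate is their transpose:
adj(I−A) = Cᵀ =
  [ 0.53075   0.05450   0.23525   0.11400]
  [ 0.14375   0.44900   0.12575   0.11250]
  [ 0.21275   0.11000   0.60200   0.16650]
  [ 0.14200   0.10600   0.07600   0.41250]
det(I−A) = Σ_j (I−A)_1j·C_1j = (0.80)(0.53075) + (0.00)(0.14375) + (-0.30)(0.21275) + (-0.10)(0.14200) = 0.346575
(I − A)⁻¹ = adj(I−A) / det(I−A) ≈
  [   1.5314     0.1573     0.6788     0.3289]
  [   0.4148     1.2955     0.3628     0.3246]
  [   0.6139     0.3174     1.7370     0.4804]
  [   0.4097     0.3059     0.2193     1.1902]
x = (I − A)⁻¹ d = adj(I−A)·d / det(I−A), with det(I−A) = 0.346575:
  x_G = (0.53075·150 + 0.05450·270 + 0.23525·400 + 0.11400·230) / 0.346575 = 214.6475 / 0.346575 ≈ 619.34
  x_R = (0.14375·150 + 0.44900·270 + 0.12575·400 + 0.11250·230) / 0.346575 = 218.9675 / 0.346575 ≈ 631.80
  x_M = (0.21275·150 + 0.11000·270 + 0.60200·400 + 0.16650·230) / 0.346575 = 340.7075 / 0.346575 ≈ 983.07
  x_F = (0.14200·150 + 0.10600·270 + 0.07600·400 + 0.41250·230) / 0.346575 = 175.195 / 0.346575 ≈ 505.50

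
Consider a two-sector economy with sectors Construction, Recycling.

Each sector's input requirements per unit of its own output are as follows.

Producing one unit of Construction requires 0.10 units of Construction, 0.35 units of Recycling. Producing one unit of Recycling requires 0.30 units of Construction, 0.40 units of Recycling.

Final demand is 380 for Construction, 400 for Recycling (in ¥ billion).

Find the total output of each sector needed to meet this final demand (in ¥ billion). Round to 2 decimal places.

x_1 = 800.00, x_2 = 1133.33

I − A =
  [   0.90    -0.30]
  [  -0.35     0.60]
det(I−A) = (0.90)(0.60) − (-0.30)(-0.35) = 0.4350
adj(I−A) = [[0.60, 0.30], [0.35, 0.90]]
(I − A)⁻¹ = adj(I−A) / det(I−A) ≈
  [   1.3793     0.6897]
  [   0.8046     2.0690]
x = (I − A)⁻¹ d = adj(I−A)·d / det(I−A), with det(I−A) = 0.4350:
  x_1 = (0.60·380 + 0.30·400) / 0.4350 = 348.00 / 0.4350 = 800.00
  x_2 = (0.35·380 + 0.90·400) / 0.4350 = 493.00 / 0.4350 ≈ 1133.33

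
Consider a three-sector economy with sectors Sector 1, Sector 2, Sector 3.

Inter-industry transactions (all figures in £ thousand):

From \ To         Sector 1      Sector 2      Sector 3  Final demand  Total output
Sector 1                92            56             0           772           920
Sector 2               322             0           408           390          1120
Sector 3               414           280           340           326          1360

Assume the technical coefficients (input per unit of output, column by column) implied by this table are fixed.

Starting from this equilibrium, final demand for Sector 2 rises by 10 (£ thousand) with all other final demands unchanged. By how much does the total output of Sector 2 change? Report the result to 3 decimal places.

Technical coefficients a_ij = z_ij / X_j:
  a_11 = 92/920 = 0.10, a_21 = 322/920 = 0.35, a_31 = 414/920 = 0.45
  a_12 = 56/1120 = 0.05, a_22 = 0/1120 = 0.00, a_32 = 280/1120 = 0.25
  a_13 = 0/1360 = 0.00, a_23 = 408/1360 = 0.30, a_33 = 340/1360 = 0.25
I − A =
  [   0.90    -0.05     0.00]
  [  -0.35     1.00    -0.30]
  [  -0.45    -0.25     0.75]
Cofactors of I−A, C_ij = (−1)^(i+j)·(minor ij) (rows/columns in the sector order above):
  C_11 = (1.00)(0.75) − (-0.30)(-0.25) = 0.6750
  C_12 = −[(-0.35)(0.75) − (-0.30)(-0.45)] = 0.3975
  C_13 = (-0.35)(-0.25) − (1.00)(-0.45) = 0.5375
  C_21 = −[(-0.05)(0.75) − (0.00)(-0.25)] = 0.0375
  C_22 = (0.90)(0.75) − (0.00)(-0.45) = 0.6750
  C_23 = −[(0.90)(-0.25) − (-0.05)(-0.45)] = 0.2475
  C_31 = (-0.05)(-0.30) − (0.00)(1.00) = 0.0150
  C_32 = −[(0.90)(-0.30) − (0.00)(-0.35)] = 0.2700
  C_33 = (0.90)(1.00) − (-0.05)(-0.35) = 0.8825
det(I−A) = Σ_j (I−A)_1j·C_1j = (0.90)(0.6750) + (-0.05)(0.3975) + (0.00)(0.5375) = 0.587625
adj(I−A) = Cᵀ =
  [ 0.6750   0.0375   0.0150]
  [ 0.3975   0.6750   0.2700]
  [ 0.5375   0.2475   0.8825]
(I − A)⁻¹ = adj(I−A) / det(I−A) ≈
  [   1.1487     0.0638     0.0255]
  [   0.6765     1.1487     0.4595]
  [   0.9147     0.4212     1.5018]
Δx = (I − A)⁻¹ Δd with Δd having +10 in the Sector 2 component and 0 elsewhere.
So Δx_2 = L_22 · (+10), where L_22 = adj(I−A)_22 / det(I−A) = 0.6750 / 0.587625.
Δx_2 = 0.6750 × (+10) / 0.587625 = 6.75 / 0.587625 ≈ 11.487.

Δx_2 = 11.487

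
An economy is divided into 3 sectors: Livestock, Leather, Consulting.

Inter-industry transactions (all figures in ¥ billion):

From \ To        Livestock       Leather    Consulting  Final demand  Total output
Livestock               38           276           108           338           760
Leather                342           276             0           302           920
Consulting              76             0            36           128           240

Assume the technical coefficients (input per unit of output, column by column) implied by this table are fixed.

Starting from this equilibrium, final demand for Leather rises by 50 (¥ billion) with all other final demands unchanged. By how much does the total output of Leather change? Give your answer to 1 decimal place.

Δx_2 = 91.0

Technical coefficients a_ij = z_ij / X_j:
  a_11 = 38/760 = 0.05, a_21 = 342/760 = 0.45, a_31 = 76/760 = 0.10
  a_12 = 276/920 = 0.30, a_22 = 276/920 = 0.30, a_32 = 0/920 = 0.00
  a_13 = 108/240 = 0.45, a_23 = 0/240 = 0.00, a_33 = 36/240 = 0.15
I − A =
  [   0.95    -0.30    -0.45]
  [  -0.45     0.70     0.00]
  [  -0.10     0.00     0.85]
Cofactors of I−A, C_ij = (−1)^(i+j)·(minor ij) (rows/columns in the sector order above):
  C_11 = (0.70)(0.85) − (0.00)(0.00) = 0.5950
  C_12 = −[(-0.45)(0.85) − (0.00)(-0.10)] = 0.3825
  C_13 = (-0.45)(0.00) − (0.70)(-0.10) = 0.0700
  C_21 = −[(-0.30)(0.85) − (-0.45)(0.00)] = 0.2550
  C_22 = (0.95)(0.85) − (-0.45)(-0.10) = 0.7625
  C_23 = −[(0.95)(0.00) − (-0.30)(-0.10)] = 0.0300
  C_31 = (-0.30)(0.00) − (-0.45)(0.70) = 0.3150
  C_32 = −[(0.95)(0.00) − (-0.45)(-0.45)] = 0.2025
  C_33 = (0.95)(0.70) − (-0.30)(-0.45) = 0.5300
det(I−A) = Σ_j (I−A)_1j·C_1j = (0.95)(0.5950) + (-0.30)(0.3825) + (-0.45)(0.0700) = 0.4190
adj(I−A) = Cᵀ =
  [ 0.5950   0.2550   0.3150]
  [ 0.3825   0.7625   0.2025]
  [ 0.0700   0.0300   0.5300]
(I − A)⁻¹ = adj(I−A) / det(I−A) ≈
  [   1.4200     0.6086     0.7518]
  [   0.9129     1.8198     0.4833]
  [   0.1671     0.0716     1.2649]
Δx = (I − A)⁻¹ Δd with Δd having +50 in the Leather component and 0 elsewhere.
So Δx_2 = L_22 · (+50), where L_22 = adj(I−A)_22 / det(I−A) = 0.7625 / 0.4190.
Δx_2 = 0.7625 × (+50) / 0.4190 = 38.125 / 0.4190 ≈ 91.0.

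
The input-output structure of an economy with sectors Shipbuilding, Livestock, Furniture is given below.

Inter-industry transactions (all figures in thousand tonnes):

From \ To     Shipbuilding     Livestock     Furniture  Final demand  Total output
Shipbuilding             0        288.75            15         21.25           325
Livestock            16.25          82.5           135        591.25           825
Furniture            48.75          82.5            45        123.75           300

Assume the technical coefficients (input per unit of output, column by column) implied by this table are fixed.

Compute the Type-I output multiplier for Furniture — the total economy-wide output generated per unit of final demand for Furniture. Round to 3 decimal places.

Technical coefficients a_ij = z_ij / X_j:
  a_11 = 0/325 = 0.00, a_21 = 16.25/325 = 0.05, a_31 = 48.75/325 = 0.15
  a_12 = 288.75/825 = 0.35, a_22 = 82.5/825 = 0.10, a_32 = 82.5/825 = 0.10
  a_13 = 15/300 = 0.05, a_23 = 135/300 = 0.45, a_33 = 45/300 = 0.15
I − A =
  [   1.00    -0.35    -0.05]
  [  -0.05     0.90    -0.45]
  [  -0.15    -0.10     0.85]
Cofactors of I−A, C_ij = (−1)^(i+j)·(minor ij) (rows/columns in the sector order above):
  C_11 = (0.90)(0.85) − (-0.45)(-0.10) = 0.7200
  C_12 = −[(-0.05)(0.85) − (-0.45)(-0.15)] = 0.1100
  C_13 = (-0.05)(-0.10) − (0.90)(-0.15) = 0.1400
  C_21 = −[(-0.35)(0.85) − (-0.05)(-0.10)] = 0.3025
  C_22 = (1.00)(0.85) − (-0.05)(-0.15) = 0.8425
  C_23 = −[(1.00)(-0.10) − (-0.35)(-0.15)] = 0.1525
  C_31 = (-0.35)(-0.45) − (-0.05)(0.90) = 0.2025
  C_32 = −[(1.00)(-0.45) − (-0.05)(-0.05)] = 0.4525
  C_33 = (1.00)(0.90) − (-0.35)(-0.05) = 0.8825
det(I−A) = Σ_j (I−A)_1j·C_1j = (1.00)(0.7200) + (-0.35)(0.1100) + (-0.05)(0.1400) = 0.6745
adj(I−A) = Cᵀ =
  [ 0.7200   0.3025   0.2025]
  [ 0.1100   0.8425   0.4525]
  [ 0.1400   0.1525   0.8825]
(I − A)⁻¹ = adj(I−A) / det(I−A) ≈
  [   1.0675     0.4485     0.3002]
  [   0.1631     1.2491     0.6709]
  [   0.2076     0.2261     1.3084]
The output multiplier for sector j is the column-j sum of the Leontief inverse (I − A)⁻¹ = adj(I−A) / det(I−A).
Column 3 of adj(I−A): (0.2025, 0.4525, 0.8825); det(I−A) = 0.6745.
m_3 = (0.2025 + 0.4525 + 0.8825) / 0.6745 = 1.5375 / 0.6745 ≈ 2.279.

m_3 = 2.279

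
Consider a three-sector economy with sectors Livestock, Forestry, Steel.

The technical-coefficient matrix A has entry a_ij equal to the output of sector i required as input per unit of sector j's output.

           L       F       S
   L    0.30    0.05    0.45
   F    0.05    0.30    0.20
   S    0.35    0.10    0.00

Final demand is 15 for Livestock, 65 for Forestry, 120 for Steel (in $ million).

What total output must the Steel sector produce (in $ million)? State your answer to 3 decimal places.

x_S = 190.035

I − A =
  [   0.70    -0.05    -0.45]
  [  -0.05     0.70    -0.20]
  [  -0.35    -0.10     1.00]
Cofactors of I−A, C_ij = (−1)^(i+j)·(minor ij) (rows/columns in the sector order above):
  C_11 = (0.70)(1.00) − (-0.20)(-0.10) = 0.6800
  C_12 = −[(-0.05)(1.00) − (-0.20)(-0.35)] = 0.1200
  C_13 = (-0.05)(-0.10) − (0.70)(-0.35) = 0.2500
  C_21 = −[(-0.05)(1.00) − (-0.45)(-0.10)] = 0.0950
  C_22 = (0.70)(1.00) − (-0.45)(-0.35) = 0.5425
  C_23 = −[(0.70)(-0.10) − (-0.05)(-0.35)] = 0.0875
  C_31 = (-0.05)(-0.20) − (-0.45)(0.70) = 0.3250
  C_32 = −[(0.70)(-0.20) − (-0.45)(-0.05)] = 0.1625
  C_33 = (0.70)(0.70) − (-0.05)(-0.05) = 0.4875
det(I−A) = Σ_j (I−A)_1j·C_1j = (0.70)(0.6800) + (-0.05)(0.1200) + (-0.45)(0.2500) = 0.3575
adj(I−A) = Cᵀ =
  [ 0.6800   0.0950   0.3250]
  [ 0.1200   0.5425   0.1625]
  [ 0.2500   0.0875   0.4875]
(I − A)⁻¹ = adj(I−A) / det(I−A) ≈
  [   1.9021     0.2657     0.9091]
  [   0.3357     1.5175     0.4545]
  [   0.6993     0.2448     1.3636]
x = (I − A)⁻¹ d = adj(I−A)·d / det(I−A), with det(I−A) = 0.3575:
  x_L = (0.6800·15 + 0.0950·65 + 0.3250·120) / 0.3575 = 55.375 / 0.3575 ≈ 154.895
  x_F = (0.1200·15 + 0.5425·65 + 0.1625·120) / 0.3575 = 56.5625 / 0.3575 ≈ 158.217
  x_S = (0.2500·15 + 0.0875·65 + 0.4875·120) / 0.3575 = 67.9375 / 0.3575 ≈ 190.035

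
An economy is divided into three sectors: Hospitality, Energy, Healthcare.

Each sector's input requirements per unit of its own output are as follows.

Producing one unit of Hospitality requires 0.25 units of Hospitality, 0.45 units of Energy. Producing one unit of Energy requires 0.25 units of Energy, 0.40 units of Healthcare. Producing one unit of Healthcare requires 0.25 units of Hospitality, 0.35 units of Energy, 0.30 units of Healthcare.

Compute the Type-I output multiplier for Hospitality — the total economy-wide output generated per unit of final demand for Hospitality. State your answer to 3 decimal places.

I − A =
  [   0.75     0.00    -0.25]
  [  -0.45     0.75    -0.35]
  [   0.00    -0.40     0.70]
Cofactors of I−A, C_ij = (−1)^(i+j)·(minor ij) (rows/columns in the sector order above):
  C_11 = (0.75)(0.70) − (-0.35)(-0.40) = 0.3850
  C_12 = −[(-0.45)(0.70) − (-0.35)(0.00)] = 0.3150
  C_13 = (-0.45)(-0.40) − (0.75)(0.00) = 0.1800
  C_21 = −[(0.00)(0.70) − (-0.25)(-0.40)] = 0.1000
  C_22 = (0.75)(0.70) − (-0.25)(0.00) = 0.5250
  C_23 = −[(0.75)(-0.40) − (0.00)(0.00)] = 0.3000
  C_31 = (0.00)(-0.35) − (-0.25)(0.75) = 0.1875
  C_32 = −[(0.75)(-0.35) − (-0.25)(-0.45)] = 0.3750
  C_33 = (0.75)(0.75) − (0.00)(-0.45) = 0.5625
det(I−A) = Σ_j (I−A)_1j·C_1j = (0.75)(0.3850) + (0.00)(0.3150) + (-0.25)(0.1800) = 0.24375
adj(I−A) = Cᵀ =
  [ 0.3850   0.1000   0.1875]
  [ 0.3150   0.5250   0.3750]
  [ 0.1800   0.3000   0.5625]
(I − A)⁻¹ = adj(I−A) / det(I−A) ≈
  [   1.5795     0.4103     0.7692]
  [   1.2923     2.1538     1.5385]
  [   0.7385     1.2308     2.3077]
The output multiplier for sector j is the column-j sum of the Leontief inverse (I − A)⁻¹ = adj(I−A) / det(I−A).
Column 1 of adj(I−A): (0.3850, 0.3150, 0.1800); det(I−A) = 0.24375.
m_1 = (0.3850 + 0.3150 + 0.1800) / 0.24375 = 0.88 / 0.24375 ≈ 3.610.

m_1 = 3.610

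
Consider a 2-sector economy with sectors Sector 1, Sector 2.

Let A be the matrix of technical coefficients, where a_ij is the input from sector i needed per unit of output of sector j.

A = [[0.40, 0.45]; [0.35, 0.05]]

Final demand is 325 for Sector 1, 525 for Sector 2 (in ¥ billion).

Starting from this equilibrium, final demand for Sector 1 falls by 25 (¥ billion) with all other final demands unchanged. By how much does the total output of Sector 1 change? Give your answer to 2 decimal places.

I − A =
  [   0.60    -0.45]
  [  -0.35     0.95]
det(I−A) = (0.60)(0.95) − (-0.45)(-0.35) = 0.4125
adj(I−A) = [[0.95, 0.45], [0.35, 0.60]]
(I − A)⁻¹ = adj(I−A) / det(I−A) ≈
  [   2.3030     1.0909]
  [   0.8485     1.4545]
Δx = (I − A)⁻¹ Δd with Δd having -25 in the Sector 1 component and 0 elsewhere.
So Δx_1 = L_11 · (-25), where L_11 = adj(I−A)_11 / det(I−A) = 0.95 / 0.4125.
Δx_1 = 0.95 × (-25) / 0.4125 = -23.75 / 0.4125 ≈ -57.58.

Δx_1 = -57.58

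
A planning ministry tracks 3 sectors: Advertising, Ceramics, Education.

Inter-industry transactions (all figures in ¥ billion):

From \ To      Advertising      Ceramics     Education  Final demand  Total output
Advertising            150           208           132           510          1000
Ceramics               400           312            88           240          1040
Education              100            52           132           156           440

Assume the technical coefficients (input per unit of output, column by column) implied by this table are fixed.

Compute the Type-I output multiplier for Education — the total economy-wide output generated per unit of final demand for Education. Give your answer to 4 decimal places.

Technical coefficients a_ij = z_ij / X_j:
  a_11 = 150/1000 = 0.15, a_21 = 400/1000 = 0.40, a_31 = 100/1000 = 0.10
  a_12 = 208/1040 = 0.20, a_22 = 312/1040 = 0.30, a_32 = 52/1040 = 0.05
  a_13 = 132/440 = 0.30, a_23 = 88/440 = 0.20, a_33 = 132/440 = 0.30
I − A =
  [   0.85    -0.20    -0.30]
  [  -0.40     0.70    -0.20]
  [  -0.10    -0.05     0.70]
Cofactors of I−A, C_ij = (−1)^(i+j)·(minor ij) (rows/columns in the sector order above):
  C_11 = (0.70)(0.70) − (-0.20)(-0.05) = 0.4800
  C_12 = −[(-0.40)(0.70) − (-0.20)(-0.10)] = 0.3000
  C_13 = (-0.40)(-0.05) − (0.70)(-0.10) = 0.0900
  C_21 = −[(-0.20)(0.70) − (-0.30)(-0.05)] = 0.1550
  C_22 = (0.85)(0.70) − (-0.30)(-0.10) = 0.5650
  C_23 = −[(0.85)(-0.05) − (-0.20)(-0.10)] = 0.0625
  C_31 = (-0.20)(-0.20) − (-0.30)(0.70) = 0.2500
  C_32 = −[(0.85)(-0.20) − (-0.30)(-0.40)] = 0.2900
  C_33 = (0.85)(0.70) − (-0.20)(-0.40) = 0.5150
det(I−A) = Σ_j (I−A)_1j·C_1j = (0.85)(0.4800) + (-0.20)(0.3000) + (-0.30)(0.0900) = 0.3210
adj(I−A) = Cᵀ =
  [ 0.4800   0.1550   0.2500]
  [ 0.3000   0.5650   0.2900]
  [ 0.0900   0.0625   0.5150]
(I − A)⁻¹ = adj(I−A) / det(I−A) ≈
  [   1.49533     0.48287     0.77882]
  [   0.93458     1.76012     0.90343]
  [   0.28037     0.19470     1.60436]
The output multiplier for sector j is the column-j sum of the Leontief inverse (I − A)⁻¹ = adj(I−A) / det(I−A).
Column 3 of adj(I−A): (0.2500, 0.2900, 0.5150); det(I−A) = 0.3210.
m_3 = (0.2500 + 0.2900 + 0.5150) / 0.3210 = 1.055 / 0.3210 ≈ 3.2866.

m_3 = 3.2866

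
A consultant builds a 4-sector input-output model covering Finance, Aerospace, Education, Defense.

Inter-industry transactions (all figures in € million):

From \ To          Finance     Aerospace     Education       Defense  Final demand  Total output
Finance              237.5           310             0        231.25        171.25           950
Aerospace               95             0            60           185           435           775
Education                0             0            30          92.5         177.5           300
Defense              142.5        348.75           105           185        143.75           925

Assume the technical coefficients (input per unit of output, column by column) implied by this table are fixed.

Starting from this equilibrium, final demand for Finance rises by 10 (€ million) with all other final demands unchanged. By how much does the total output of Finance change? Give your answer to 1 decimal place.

Δx_F = 16.4

Technical coefficients a_ij = z_ij / X_j:
  a_FF = 237.5/950 = 0.25, a_AF = 95/950 = 0.10, a_EF = 0/950 = 0.00, a_DF = 142.5/950 = 0.15
  a_FA = 310/775 = 0.40, a_AA = 0/775 = 0.00, a_EA = 0/775 = 0.00, a_DA = 348.75/775 = 0.45
  a_FE = 0/300 = 0.00, a_AE = 60/300 = 0.20, a_EE = 30/300 = 0.10, a_DE = 105/300 = 0.35
  a_FD = 231.25/925 = 0.25, a_AD = 185/925 = 0.20, a_ED = 92.5/925 = 0.10, a_DD = 185/925 = 0.20
I − A =
  [   0.75    -0.40     0.00    -0.25]
  [  -0.10     1.00    -0.20    -0.20]
  [   0.00     0.00     0.90    -0.10]
  [  -0.15    -0.45    -0.35     0.80]
Compute the cofactors C_ij = (−1)^(i+j)·(3×3 minor ij) of I−A; the adjugate is their transpose:
adj(I−A) = Cᵀ =
  [ 0.59500   0.37525   0.20200   0.30500]
  [ 0.09850   0.48000   0.17375   0.17250]
  [ 0.01950   0.03975   0.43975   0.07100]
  [ 0.17550   0.35775   0.32800   0.63900]
det(I−A) = Σ_j (I−A)_1j·C_1j = (0.75)(0.59500) + (-0.40)(0.09850) + (0.00)(0.01950) + (-0.25)(0.17550) = 0.362975
(I − A)⁻¹ = adj(I−A) / det(I−A) ≈
  [   1.6392     1.0338     0.5565     0.8403]
  [   0.2714     1.3224     0.4787     0.4752]
  [   0.0537     0.1095     1.2115     0.1956]
  [   0.4835     0.9856     0.9036     1.7605]
Δx = (I − A)⁻¹ Δd with Δd having +10 in the Finance component and 0 elsewhere.
So Δx_F = L_FF · (+10), where L_FF = adj(I−A)_FF / det(I−A) = 0.59500 / 0.362975.
Δx_F = 0.59500 × (+10) / 0.362975 = 5.95 / 0.362975 ≈ 16.4.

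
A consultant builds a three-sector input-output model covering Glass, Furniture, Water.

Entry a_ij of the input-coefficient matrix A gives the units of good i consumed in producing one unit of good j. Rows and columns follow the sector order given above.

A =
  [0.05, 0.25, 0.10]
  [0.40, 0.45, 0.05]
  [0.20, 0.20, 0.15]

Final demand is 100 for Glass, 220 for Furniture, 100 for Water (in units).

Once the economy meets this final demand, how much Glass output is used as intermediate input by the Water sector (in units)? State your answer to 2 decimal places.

I − A =
  [   0.95    -0.25    -0.10]
  [  -0.40     0.55    -0.05]
  [  -0.20    -0.20     0.85]
Cofactors of I−A, C_ij = (−1)^(i+j)·(minor ij) (rows/columns in the sector order above):
  C_11 = (0.55)(0.85) − (-0.05)(-0.20) = 0.4575
  C_12 = −[(-0.40)(0.85) − (-0.05)(-0.20)] = 0.3500
  C_13 = (-0.40)(-0.20) − (0.55)(-0.20) = 0.1900
  C_21 = −[(-0.25)(0.85) − (-0.10)(-0.20)] = 0.2325
  C_22 = (0.95)(0.85) − (-0.10)(-0.20) = 0.7875
  C_23 = −[(0.95)(-0.20) − (-0.25)(-0.20)] = 0.2400
  C_31 = (-0.25)(-0.05) − (-0.10)(0.55) = 0.0675
  C_32 = −[(0.95)(-0.05) − (-0.10)(-0.40)] = 0.0875
  C_33 = (0.95)(0.55) − (-0.25)(-0.40) = 0.4225
det(I−A) = Σ_j (I−A)_1j·C_1j = (0.95)(0.4575) + (-0.25)(0.3500) + (-0.10)(0.1900) = 0.328125
adj(I−A) = Cᵀ =
  [ 0.4575   0.2325   0.0675]
  [ 0.3500   0.7875   0.0875]
  [ 0.1900   0.2400   0.4225]
(I − A)⁻¹ = adj(I−A) / det(I−A) ≈
  [   1.3943     0.7086     0.2057]
  [   1.0667     2.4000     0.2667]
  [   0.5790     0.7314     1.2876]
First solve x = (I − A)⁻¹ d = adj(I−A)·d / det(I−A); in particular x_W = (0.1900·100 + 0.2400·220 + 0.4225·100) / 0.328125 = 114.05 / 0.328125 ≈ 347.5810.
Intermediate flow from G to W: z_GW = a_GW · x_W = 0.10 × 114.05 / 0.328125 = 11.405 / 0.328125 ≈ 34.76.

z_GW = 34.76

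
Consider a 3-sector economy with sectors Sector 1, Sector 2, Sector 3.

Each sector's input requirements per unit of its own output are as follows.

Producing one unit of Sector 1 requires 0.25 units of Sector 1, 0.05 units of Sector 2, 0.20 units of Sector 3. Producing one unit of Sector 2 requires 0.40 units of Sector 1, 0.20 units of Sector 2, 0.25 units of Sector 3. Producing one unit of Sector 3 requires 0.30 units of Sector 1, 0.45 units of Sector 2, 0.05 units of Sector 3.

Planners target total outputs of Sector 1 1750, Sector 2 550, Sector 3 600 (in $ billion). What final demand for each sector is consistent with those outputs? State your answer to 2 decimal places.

d_1 = 912.50, d_2 = 82.50, d_3 = 82.50

I − A =
  [   0.75    -0.40    -0.30]
  [  -0.05     0.80    -0.45]
  [  -0.20    -0.25     0.95]
d = (I − A) x:
  d_1 = (+0.75)·1750 + (-0.40)·550 + (-0.30)·600 = 912.50
  d_2 = (-0.05)·1750 + (+0.80)·550 + (-0.45)·600 = 82.50
  d_3 = (-0.20)·1750 + (-0.25)·550 + (+0.95)·600 = 82.50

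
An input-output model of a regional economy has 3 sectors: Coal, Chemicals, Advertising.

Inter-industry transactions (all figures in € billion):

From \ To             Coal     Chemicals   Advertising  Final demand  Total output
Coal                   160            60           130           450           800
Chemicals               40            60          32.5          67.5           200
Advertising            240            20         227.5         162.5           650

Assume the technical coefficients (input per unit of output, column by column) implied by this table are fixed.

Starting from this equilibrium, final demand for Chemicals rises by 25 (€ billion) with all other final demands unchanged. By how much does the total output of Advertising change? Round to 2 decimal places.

Δx_3 = 14.04

Technical coefficients a_ij = z_ij / X_j:
  a_11 = 160/800 = 0.20, a_21 = 40/800 = 0.05, a_31 = 240/800 = 0.30
  a_12 = 60/200 = 0.30, a_22 = 60/200 = 0.30, a_32 = 20/200 = 0.10
  a_13 = 130/650 = 0.20, a_23 = 32.5/650 = 0.05, a_33 = 227.5/650 = 0.35
I − A =
  [   0.80    -0.30    -0.20]
  [  -0.05     0.70    -0.05]
  [  -0.30    -0.10     0.65]
Cofactors of I−A, C_ij = (−1)^(i+j)·(minor ij) (rows/columns in the sector order above):
  C_11 = (0.70)(0.65) − (-0.05)(-0.10) = 0.4500
  C_12 = −[(-0.05)(0.65) − (-0.05)(-0.30)] = 0.0475
  C_13 = (-0.05)(-0.10) − (0.70)(-0.30) = 0.2150
  C_21 = −[(-0.30)(0.65) − (-0.20)(-0.10)] = 0.2150
  C_22 = (0.80)(0.65) − (-0.20)(-0.30) = 0.4600
  C_23 = −[(0.80)(-0.10) − (-0.30)(-0.30)] = 0.1700
  C_31 = (-0.30)(-0.05) − (-0.20)(0.70) = 0.1550
  C_32 = −[(0.80)(-0.05) − (-0.20)(-0.05)] = 0.0500
  C_33 = (0.80)(0.70) − (-0.30)(-0.05) = 0.5450
det(I−A) = Σ_j (I−A)_1j·C_1j = (0.80)(0.4500) + (-0.30)(0.0475) + (-0.20)(0.2150) = 0.30275
adj(I−A) = Cᵀ =
  [ 0.4500   0.2150   0.1550]
  [ 0.0475   0.4600   0.0500]
  [ 0.2150   0.1700   0.5450]
(I − A)⁻¹ = adj(I−A) / det(I−A) ≈
  [   1.4864     0.7102     0.5120]
  [   0.1569     1.5194     0.1652]
  [   0.7102     0.5615     1.8002]
Δx = (I − A)⁻¹ Δd with Δd having +25 in the Chemicals component and 0 elsewhere.
So Δx_3 = L_32 · (+25), where L_32 = adj(I−A)_32 / det(I−A) = 0.1700 / 0.30275.
Δx_3 = 0.1700 × (+25) / 0.30275 = 4.25 / 0.30275 ≈ 14.04.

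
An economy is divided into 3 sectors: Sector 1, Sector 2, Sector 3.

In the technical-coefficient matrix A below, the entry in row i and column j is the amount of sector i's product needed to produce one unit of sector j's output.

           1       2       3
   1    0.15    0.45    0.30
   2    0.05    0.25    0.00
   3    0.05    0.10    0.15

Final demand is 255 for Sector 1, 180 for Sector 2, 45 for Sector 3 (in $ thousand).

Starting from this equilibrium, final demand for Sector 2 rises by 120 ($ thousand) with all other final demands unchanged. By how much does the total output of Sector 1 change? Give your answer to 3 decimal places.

Δx_1 = 97.059

I − A =
  [   0.85    -0.45    -0.30]
  [  -0.05     0.75     0.00]
  [  -0.05    -0.10     0.85]
Cofactors of I−A, C_ij = (−1)^(i+j)·(minor ij) (rows/columns in the sector order above):
  C_11 = (0.75)(0.85) − (0.00)(-0.10) = 0.6375
  C_12 = −[(-0.05)(0.85) − (0.00)(-0.05)] = 0.0425
  C_13 = (-0.05)(-0.10) − (0.75)(-0.05) = 0.0425
  C_21 = −[(-0.45)(0.85) − (-0.30)(-0.10)] = 0.4125
  C_22 = (0.85)(0.85) − (-0.30)(-0.05) = 0.7075
  C_23 = −[(0.85)(-0.10) − (-0.45)(-0.05)] = 0.1075
  C_31 = (-0.45)(0.00) − (-0.30)(0.75) = 0.2250
  C_32 = −[(0.85)(0.00) − (-0.30)(-0.05)] = 0.0150
  C_33 = (0.85)(0.75) − (-0.45)(-0.05) = 0.6150
det(I−A) = Σ_j (I−A)_1j·C_1j = (0.85)(0.6375) + (-0.45)(0.0425) + (-0.30)(0.0425) = 0.5100
adj(I−A) = Cᵀ =
  [ 0.6375   0.4125   0.2250]
  [ 0.0425   0.7075   0.0150]
  [ 0.0425   0.1075   0.6150]
(I − A)⁻¹ = adj(I−A) / det(I−A) ≈
  [   1.2500     0.8088     0.4412]
  [   0.0833     1.3873     0.0294]
  [   0.0833     0.2108     1.2059]
Δx = (I − A)⁻¹ Δd with Δd having +120 in the Sector 2 component and 0 elsewhere.
So Δx_1 = L_12 · (+120), where L_12 = adj(I−A)_12 / det(I−A) = 0.4125 / 0.5100.
Δx_1 = 0.4125 × (+120) / 0.5100 = 49.50 / 0.5100 ≈ 97.059.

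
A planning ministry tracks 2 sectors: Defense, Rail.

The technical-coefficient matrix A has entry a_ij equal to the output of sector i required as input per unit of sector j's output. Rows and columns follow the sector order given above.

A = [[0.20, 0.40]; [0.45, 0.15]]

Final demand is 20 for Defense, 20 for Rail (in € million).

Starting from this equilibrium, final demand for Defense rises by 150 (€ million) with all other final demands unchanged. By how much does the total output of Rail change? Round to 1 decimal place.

I − A =
  [   0.80    -0.40]
  [  -0.45     0.85]
det(I−A) = (0.80)(0.85) − (-0.40)(-0.45) = 0.5000
adj(I−A) = [[0.85, 0.40], [0.45, 0.80]]
(I − A)⁻¹ = adj(I−A) / det(I−A) ≈
  [   1.7000     0.8000]
  [   0.9000     1.6000]
Δx = (I − A)⁻¹ Δd with Δd having +150 in the Defense component and 0 elsewhere.
So Δx_R = L_RD · (+150), where L_RD = adj(I−A)_RD / det(I−A) = 0.45 / 0.5000.
Δx_R = 0.45 × (+150) / 0.5000 = 67.50 / 0.5000 = 135.0.

Δx_R = 135.0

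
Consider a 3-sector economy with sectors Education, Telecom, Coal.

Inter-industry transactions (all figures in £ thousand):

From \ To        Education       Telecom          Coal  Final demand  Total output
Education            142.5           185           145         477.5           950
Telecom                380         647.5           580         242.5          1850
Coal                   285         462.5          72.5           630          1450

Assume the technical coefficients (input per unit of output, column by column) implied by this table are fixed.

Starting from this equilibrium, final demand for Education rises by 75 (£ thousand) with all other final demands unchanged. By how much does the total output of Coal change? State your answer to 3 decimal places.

Δx_C = 61.394

Technical coefficients a_ij = z_ij / X_j:
  a_EE = 142.5/950 = 0.15, a_TE = 380/950 = 0.40, a_CE = 285/950 = 0.30
  a_ET = 185/1850 = 0.10, a_TT = 647.5/1850 = 0.35, a_CT = 462.5/1850 = 0.25
  a_EC = 145/1450 = 0.10, a_TC = 580/1450 = 0.40, a_CC = 72.5/1450 = 0.05
I − A =
  [   0.85    -0.10    -0.10]
  [  -0.40     0.65    -0.40]
  [  -0.30    -0.25     0.95]
Cofactors of I−A, C_ij = (−1)^(i+j)·(minor ij) (rows/columns in the sector order above):
  C_11 = (0.65)(0.95) − (-0.40)(-0.25) = 0.5175
  C_12 = −[(-0.40)(0.95) − (-0.40)(-0.30)] = 0.5000
  C_13 = (-0.40)(-0.25) − (0.65)(-0.30) = 0.2950
  C_21 = −[(-0.10)(0.95) − (-0.10)(-0.25)] = 0.1200
  C_22 = (0.85)(0.95) − (-0.10)(-0.30) = 0.7775
  C_23 = −[(0.85)(-0.25) − (-0.10)(-0.30)] = 0.2425
  C_31 = (-0.10)(-0.40) − (-0.10)(0.65) = 0.1050
  C_32 = −[(0.85)(-0.40) − (-0.10)(-0.40)] = 0.3800
  C_33 = (0.85)(0.65) − (-0.10)(-0.40) = 0.5125
det(I−A) = Σ_j (I−A)_1j·C_1j = (0.85)(0.5175) + (-0.10)(0.5000) + (-0.10)(0.2950) = 0.360375
adj(I−A) = Cᵀ =
  [ 0.5175   0.1200   0.1050]
  [ 0.5000   0.7775   0.3800]
  [ 0.2950   0.2425   0.5125]
(I − A)⁻¹ = adj(I−A) / det(I−A) ≈
  [   1.4360     0.3330     0.2914]
  [   1.3874     2.1575     1.0545]
  [   0.8186     0.6729     1.4221]
Δx = (I − A)⁻¹ Δd with Δd having +75 in the Education component and 0 elsewhere.
So Δx_C = L_CE · (+75), where L_CE = adj(I−A)_CE / det(I−A) = 0.2950 / 0.360375.
Δx_C = 0.2950 × (+75) / 0.360375 = 22.125 / 0.360375 ≈ 61.394.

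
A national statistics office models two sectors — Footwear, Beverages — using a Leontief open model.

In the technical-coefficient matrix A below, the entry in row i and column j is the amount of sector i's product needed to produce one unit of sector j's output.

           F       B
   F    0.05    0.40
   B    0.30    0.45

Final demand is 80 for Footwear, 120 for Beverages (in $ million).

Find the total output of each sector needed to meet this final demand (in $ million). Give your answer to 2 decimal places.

x_F = 228.57, x_B = 342.86

I − A =
  [   0.95    -0.40]
  [  -0.30     0.55]
det(I−A) = (0.95)(0.55) − (-0.40)(-0.30) = 0.4025
adj(I−A) = [[0.55, 0.40], [0.30, 0.95]]
(I − A)⁻¹ = adj(I−A) / det(I−A) ≈
  [   1.3665     0.9938]
  [   0.7453     2.3602]
x = (I − A)⁻¹ d = adj(I−A)·d / det(I−A), with det(I−A) = 0.4025:
  x_F = (0.55·80 + 0.40·120) / 0.4025 = 92.00 / 0.4025 ≈ 228.57
  x_B = (0.30·80 + 0.95·120) / 0.4025 = 138.00 / 0.4025 ≈ 342.86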